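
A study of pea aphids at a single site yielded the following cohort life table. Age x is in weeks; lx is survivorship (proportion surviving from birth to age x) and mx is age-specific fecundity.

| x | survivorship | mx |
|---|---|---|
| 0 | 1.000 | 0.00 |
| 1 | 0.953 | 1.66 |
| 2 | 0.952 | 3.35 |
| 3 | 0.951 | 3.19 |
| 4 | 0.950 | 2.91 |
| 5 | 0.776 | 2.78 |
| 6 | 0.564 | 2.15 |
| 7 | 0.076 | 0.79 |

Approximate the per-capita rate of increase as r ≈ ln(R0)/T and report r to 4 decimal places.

0.7928

R0 = Σ lx·mx = 0 + 1.58198 + 3.1892 + 3.03369 + 2.7645 + 2.15728 + 1.2126 + 0.06004 = 13.99929
Σ x·lx·mx = 46.60173; T = 46.60173/13.99929 = 3.32886…
r ≈ ln(R0)/T = ln(13.99929)/3.32886… = 0.792765… → 0.7928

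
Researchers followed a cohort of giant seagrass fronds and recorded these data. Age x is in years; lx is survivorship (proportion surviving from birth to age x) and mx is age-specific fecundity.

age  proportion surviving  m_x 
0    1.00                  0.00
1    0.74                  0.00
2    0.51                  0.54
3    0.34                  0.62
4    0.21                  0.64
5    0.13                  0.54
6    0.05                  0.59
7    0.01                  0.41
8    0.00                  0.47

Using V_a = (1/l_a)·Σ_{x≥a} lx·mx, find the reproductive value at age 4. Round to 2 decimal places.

1.13

lx·mx for x ≥ 4: 0.1344, 0.0702, 0.0295, 0.0041, 0 → sum = 0.2382
V_4 = 0.2382 / l_4 = 0.2382 / 0.21 = 1.134286… → 1.13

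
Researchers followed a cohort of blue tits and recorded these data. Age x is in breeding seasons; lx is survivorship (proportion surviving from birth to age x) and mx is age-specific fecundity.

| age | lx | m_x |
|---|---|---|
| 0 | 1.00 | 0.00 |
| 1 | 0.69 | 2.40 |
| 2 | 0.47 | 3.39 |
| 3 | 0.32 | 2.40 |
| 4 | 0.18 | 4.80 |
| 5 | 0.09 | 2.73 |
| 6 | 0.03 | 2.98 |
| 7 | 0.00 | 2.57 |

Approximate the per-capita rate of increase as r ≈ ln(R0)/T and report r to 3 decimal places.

0.697

R0 = Σ lx·mx = 0 + 1.656 + 1.5933 + 0.768 + 0.864 + 0.2457 + 0.0894 + 0 = 5.2164
Σ x·lx·mx = 12.3675; T = 12.3675/5.2164 = 2.37089…
r ≈ ln(R0)/T = ln(5.2164)/2.37089… = 0.6967… → 0.697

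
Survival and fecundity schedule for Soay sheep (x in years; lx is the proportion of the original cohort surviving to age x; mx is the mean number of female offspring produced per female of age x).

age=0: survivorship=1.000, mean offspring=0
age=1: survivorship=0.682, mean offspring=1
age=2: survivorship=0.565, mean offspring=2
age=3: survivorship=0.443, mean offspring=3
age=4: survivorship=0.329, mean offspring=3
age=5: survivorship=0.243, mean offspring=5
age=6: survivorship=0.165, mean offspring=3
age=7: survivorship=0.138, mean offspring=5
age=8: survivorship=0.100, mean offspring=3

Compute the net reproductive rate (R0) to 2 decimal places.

6.83

lx·mx by age: 0, 0.682, 1.13, 1.329, 0.987, 1.215, 0.495, 0.69, 0.3
R0 = Σ lx·mx = 6.828 → 6.83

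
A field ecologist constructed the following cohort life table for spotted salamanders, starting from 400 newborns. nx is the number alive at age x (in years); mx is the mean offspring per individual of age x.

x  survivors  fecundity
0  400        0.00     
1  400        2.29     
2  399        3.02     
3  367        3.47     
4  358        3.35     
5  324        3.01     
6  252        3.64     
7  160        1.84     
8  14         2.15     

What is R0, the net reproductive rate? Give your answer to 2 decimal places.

lx = nx/n0 = nx/400: 1, 1, 0.9975, 0.9175, 0.895, 0.81, 0.63, 0.4, 0.035
lx·mx by age: 0, 2.29, 3.01245, 3.183725, 2.99825, 2.4381, 2.2932, 0.736, 0.07525
R0 = Σ lx·mx = 17.026975 → 17.03

17.03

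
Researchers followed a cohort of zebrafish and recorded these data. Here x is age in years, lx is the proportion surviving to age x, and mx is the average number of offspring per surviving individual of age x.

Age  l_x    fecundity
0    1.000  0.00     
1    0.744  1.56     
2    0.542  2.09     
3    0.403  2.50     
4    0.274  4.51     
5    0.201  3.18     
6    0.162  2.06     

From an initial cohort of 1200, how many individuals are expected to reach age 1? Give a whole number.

Expected survivors = N0 · l_1 = 1200 × 0.744 = 892.8 → 893

893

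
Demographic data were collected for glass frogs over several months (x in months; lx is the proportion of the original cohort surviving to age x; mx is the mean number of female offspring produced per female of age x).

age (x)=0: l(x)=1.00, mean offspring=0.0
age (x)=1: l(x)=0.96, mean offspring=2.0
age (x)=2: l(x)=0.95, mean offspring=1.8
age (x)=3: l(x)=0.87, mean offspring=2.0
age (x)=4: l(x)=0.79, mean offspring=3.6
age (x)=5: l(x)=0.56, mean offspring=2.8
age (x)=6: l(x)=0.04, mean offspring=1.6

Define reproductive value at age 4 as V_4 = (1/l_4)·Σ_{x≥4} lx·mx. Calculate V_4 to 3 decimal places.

5.666

lx·mx for x ≥ 4: 2.844, 1.568, 0.064 → sum = 4.476
V_4 = 4.476 / l_4 = 4.476 / 0.79 = 5.665823… → 5.666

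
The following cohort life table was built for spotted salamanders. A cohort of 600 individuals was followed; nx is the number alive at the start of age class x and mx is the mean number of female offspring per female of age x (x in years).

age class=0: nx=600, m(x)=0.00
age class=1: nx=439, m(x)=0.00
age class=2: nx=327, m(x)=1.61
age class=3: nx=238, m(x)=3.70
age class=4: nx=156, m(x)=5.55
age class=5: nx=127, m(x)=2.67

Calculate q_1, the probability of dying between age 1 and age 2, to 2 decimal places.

0.26

lx = nx/n0 = nx/600: 1, 0.73167…, 0.545, 0.39667…, 0.26, 0.21167…
q_1 = (l_1 − l_2) / l_1 = (0.731667… − 0.545) / 0.731667…
     = 0.186667… / 0.731667… = 0.255125… → 0.26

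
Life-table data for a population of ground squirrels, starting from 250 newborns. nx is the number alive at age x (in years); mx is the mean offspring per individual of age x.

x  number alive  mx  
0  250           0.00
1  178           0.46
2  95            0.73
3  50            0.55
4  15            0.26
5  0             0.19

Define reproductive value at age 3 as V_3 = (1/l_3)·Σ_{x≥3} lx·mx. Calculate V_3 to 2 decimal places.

0.63

lx = nx/n0 = nx/250: 1, 0.712, 0.38, 0.2, 0.06, 0
lx·mx for x ≥ 3: 0.11, 0.0156, 0 → sum = 0.1256
V_3 = 0.1256 / l_3 = 0.1256 / 0.2 = 0.628 → 0.63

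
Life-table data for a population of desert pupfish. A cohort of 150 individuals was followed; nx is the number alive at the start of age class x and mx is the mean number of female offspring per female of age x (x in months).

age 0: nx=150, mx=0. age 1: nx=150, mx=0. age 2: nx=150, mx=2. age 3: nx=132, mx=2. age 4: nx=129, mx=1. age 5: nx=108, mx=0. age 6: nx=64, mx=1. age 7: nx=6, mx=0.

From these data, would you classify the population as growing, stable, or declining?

lx = nx/n0 = nx/150: 1, 1, 1, 0.88, 0.86, 0.72, 0.42667…, 0.04
R0 = Σ lx·mx = 0 + 0 + 2 + 1.76 + 0.86 + 0 + 0.426667… + 0 = 5.046667…
R0 > 1, so the population is growing.

growing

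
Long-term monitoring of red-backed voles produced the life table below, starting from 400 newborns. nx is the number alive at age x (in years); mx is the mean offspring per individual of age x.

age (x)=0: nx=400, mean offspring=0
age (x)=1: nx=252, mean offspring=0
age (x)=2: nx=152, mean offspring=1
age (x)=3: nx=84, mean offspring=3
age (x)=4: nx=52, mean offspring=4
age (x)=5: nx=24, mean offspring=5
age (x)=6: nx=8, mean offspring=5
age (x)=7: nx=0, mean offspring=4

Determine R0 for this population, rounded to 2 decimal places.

1.93

lx = nx/n0 = nx/400: 1, 0.63, 0.38, 0.21, 0.13, 0.06, 0.02, 0
lx·mx by age: 0, 0, 0.38, 0.63, 0.52, 0.3, 0.1, 0
R0 = Σ lx·mx = 1.93 → 1.93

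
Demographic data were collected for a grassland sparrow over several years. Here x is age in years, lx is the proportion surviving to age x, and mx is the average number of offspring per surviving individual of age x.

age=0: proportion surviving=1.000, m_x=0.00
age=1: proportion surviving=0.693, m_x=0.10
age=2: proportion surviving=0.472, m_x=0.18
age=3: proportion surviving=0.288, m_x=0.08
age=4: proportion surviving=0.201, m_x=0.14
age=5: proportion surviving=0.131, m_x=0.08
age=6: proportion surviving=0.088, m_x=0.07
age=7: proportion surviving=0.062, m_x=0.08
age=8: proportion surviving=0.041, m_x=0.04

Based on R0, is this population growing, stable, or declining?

declining

R0 = Σ lx·mx = 0 + 0.0693 + 0.08496 + 0.02304 + 0.02814 + 0.01048 + 0.00616 + 0.00496 + 0.00164 = 0.22868
R0 < 1, so the population is declining.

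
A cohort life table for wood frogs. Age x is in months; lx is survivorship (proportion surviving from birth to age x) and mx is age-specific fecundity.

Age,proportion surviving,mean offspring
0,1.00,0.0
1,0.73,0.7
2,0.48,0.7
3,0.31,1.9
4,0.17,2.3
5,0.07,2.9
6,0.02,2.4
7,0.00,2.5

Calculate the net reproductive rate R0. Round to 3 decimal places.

lx·mx by age: 0, 0.511, 0.336, 0.589, 0.391, 0.203, 0.048, 0
R0 = Σ lx·mx = 2.078 → 2.078

2.078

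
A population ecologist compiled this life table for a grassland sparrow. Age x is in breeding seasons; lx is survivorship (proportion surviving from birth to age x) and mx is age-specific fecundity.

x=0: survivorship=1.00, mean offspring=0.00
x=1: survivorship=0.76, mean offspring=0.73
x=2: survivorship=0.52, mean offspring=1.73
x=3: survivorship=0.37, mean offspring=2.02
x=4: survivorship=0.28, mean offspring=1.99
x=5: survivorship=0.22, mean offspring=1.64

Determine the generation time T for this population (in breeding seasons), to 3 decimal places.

2.766

lx·mx: 0, 0.5548, 0.8996, 0.7474, 0.5572, 0.3608 → R0 = 3.1198
x·lx·mx: 0, 0.5548, 1.7992, 2.2422, 2.2288, 1.804 → Σ = 8.629
T = 8.629 / 3.1198 = 2.765882… → 2.766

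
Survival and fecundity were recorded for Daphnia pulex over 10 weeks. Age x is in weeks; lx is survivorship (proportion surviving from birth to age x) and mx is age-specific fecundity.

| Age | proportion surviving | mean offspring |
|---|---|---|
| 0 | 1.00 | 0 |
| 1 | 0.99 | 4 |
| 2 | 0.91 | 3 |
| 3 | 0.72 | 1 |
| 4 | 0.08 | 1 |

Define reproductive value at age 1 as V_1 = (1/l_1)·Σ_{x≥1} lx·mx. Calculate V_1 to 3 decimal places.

7.566

lx·mx for x ≥ 1: 3.96, 2.73, 0.72, 0.08 → sum = 7.49
V_1 = 7.49 / l_1 = 7.49 / 0.99 = 7.565657… → 7.566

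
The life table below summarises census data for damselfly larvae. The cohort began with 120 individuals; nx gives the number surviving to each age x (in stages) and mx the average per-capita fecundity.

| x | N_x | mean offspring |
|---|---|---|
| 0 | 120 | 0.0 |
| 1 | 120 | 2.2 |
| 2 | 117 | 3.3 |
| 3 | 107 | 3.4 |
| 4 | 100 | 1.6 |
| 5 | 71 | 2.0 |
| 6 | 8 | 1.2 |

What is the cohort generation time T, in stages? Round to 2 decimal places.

2.67

lx = nx/n0 = nx/120: 1, 1, 0.975, 0.89167…, 0.83333…, 0.59167…, 0.06667…
lx·mx: 0, 2.2, 3.2175, 3.031667…, 1.333333…, 1.183333…, 0.08… → R0 = 11.045833…
x·lx·mx: 0, 2.2, 6.435, 9.095…, 5.333333…, 5.916667…, 0.48… → Σ = 29.46…
T = 29.46… / 11.045833… = 2.667069… → 2.67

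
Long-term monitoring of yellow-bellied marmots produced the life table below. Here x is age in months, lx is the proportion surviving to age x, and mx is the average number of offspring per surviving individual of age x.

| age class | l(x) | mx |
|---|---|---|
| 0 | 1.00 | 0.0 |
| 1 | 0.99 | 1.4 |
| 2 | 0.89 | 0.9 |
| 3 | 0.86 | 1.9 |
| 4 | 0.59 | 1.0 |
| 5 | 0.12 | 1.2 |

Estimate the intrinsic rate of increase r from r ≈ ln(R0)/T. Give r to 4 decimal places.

0.6296

R0 = Σ lx·mx = 0 + 1.386 + 0.801 + 1.634 + 0.59 + 0.144 = 4.555
Σ x·lx·mx = 10.97; T = 10.97/4.555 = 2.40834…
r ≈ ln(R0)/T = ln(4.555)/2.40834… = 0.629572… → 0.6296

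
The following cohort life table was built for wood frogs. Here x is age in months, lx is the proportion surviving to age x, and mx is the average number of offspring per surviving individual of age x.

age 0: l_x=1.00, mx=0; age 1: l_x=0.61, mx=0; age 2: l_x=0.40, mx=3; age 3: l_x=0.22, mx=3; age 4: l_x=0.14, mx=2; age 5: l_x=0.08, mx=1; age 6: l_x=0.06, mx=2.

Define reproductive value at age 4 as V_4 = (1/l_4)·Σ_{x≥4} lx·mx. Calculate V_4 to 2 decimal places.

lx·mx for x ≥ 4: 0.28, 0.08, 0.12 → sum = 0.48
V_4 = 0.48 / l_4 = 0.48 / 0.14 = 3.428571… → 3.43

3.43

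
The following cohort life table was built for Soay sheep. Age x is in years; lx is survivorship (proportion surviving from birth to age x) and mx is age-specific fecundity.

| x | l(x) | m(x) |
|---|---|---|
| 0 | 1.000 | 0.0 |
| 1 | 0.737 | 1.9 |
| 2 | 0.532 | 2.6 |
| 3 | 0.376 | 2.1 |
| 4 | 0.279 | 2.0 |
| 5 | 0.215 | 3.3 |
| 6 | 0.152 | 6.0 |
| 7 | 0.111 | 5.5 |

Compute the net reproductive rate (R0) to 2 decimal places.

lx·mx by age: 0, 1.4003, 1.3832, 0.7896, 0.558, 0.7095, 0.912, 0.6105
R0 = Σ lx·mx = 6.3631 → 6.36

6.36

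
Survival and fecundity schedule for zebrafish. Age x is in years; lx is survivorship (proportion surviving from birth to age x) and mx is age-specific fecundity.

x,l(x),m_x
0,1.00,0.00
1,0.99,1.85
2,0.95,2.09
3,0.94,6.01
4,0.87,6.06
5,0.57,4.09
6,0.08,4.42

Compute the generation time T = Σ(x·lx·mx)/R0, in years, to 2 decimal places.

3.31

lx·mx: 0, 1.8315, 1.9855, 5.6494, 5.2722, 2.3313, 0.3536 → R0 = 17.4235
x·lx·mx: 0, 1.8315, 3.971, 16.9482, 21.0888, 11.6565, 2.1216 → Σ = 57.6176
T = 57.6176 / 17.4235 = 3.30689… → 3.31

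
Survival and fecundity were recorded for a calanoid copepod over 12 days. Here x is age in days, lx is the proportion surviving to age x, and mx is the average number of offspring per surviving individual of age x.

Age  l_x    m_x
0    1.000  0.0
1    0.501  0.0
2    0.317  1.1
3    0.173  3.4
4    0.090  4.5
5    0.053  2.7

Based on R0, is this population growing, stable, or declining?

growing

R0 = Σ lx·mx = 0 + 0 + 0.3487 + 0.5882 + 0.405 + 0.1431 = 1.485
R0 > 1, so the population is growing.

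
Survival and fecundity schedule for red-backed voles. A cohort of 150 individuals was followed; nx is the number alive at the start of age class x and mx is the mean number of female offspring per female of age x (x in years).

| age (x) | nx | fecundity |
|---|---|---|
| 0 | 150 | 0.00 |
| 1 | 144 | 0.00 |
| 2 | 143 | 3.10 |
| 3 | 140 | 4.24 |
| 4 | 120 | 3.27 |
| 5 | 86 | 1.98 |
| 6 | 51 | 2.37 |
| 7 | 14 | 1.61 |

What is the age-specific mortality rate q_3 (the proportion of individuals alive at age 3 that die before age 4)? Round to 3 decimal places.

lx = nx/n0 = nx/150: 1, 0.96, 0.95333…, 0.93333…, 0.8, 0.57333…, 0.34, 0.09333…
q_3 = (l_3 − l_4) / l_3 = (0.933333… − 0.8) / 0.933333…
     = 0.133333… / 0.933333… = 0.142857… → 0.143

0.143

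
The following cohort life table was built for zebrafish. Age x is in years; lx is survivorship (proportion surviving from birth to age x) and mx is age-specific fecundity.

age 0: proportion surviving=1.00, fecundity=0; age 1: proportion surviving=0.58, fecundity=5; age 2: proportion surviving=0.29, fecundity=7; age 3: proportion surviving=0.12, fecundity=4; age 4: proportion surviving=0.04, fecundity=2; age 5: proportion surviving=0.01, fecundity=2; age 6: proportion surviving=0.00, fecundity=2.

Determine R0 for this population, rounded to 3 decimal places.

5.510

lx·mx by age: 0, 2.9, 2.03, 0.48, 0.08, 0.02, 0
R0 = Σ lx·mx = 5.51 → 5.510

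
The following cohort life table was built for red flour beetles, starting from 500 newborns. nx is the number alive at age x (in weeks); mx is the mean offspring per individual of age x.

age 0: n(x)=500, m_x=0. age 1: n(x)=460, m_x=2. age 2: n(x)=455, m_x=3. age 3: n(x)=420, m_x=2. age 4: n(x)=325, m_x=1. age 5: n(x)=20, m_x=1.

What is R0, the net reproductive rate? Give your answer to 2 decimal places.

lx = nx/n0 = nx/500: 1, 0.92, 0.91, 0.84, 0.65, 0.04
lx·mx by age: 0, 1.84, 2.73, 1.68, 0.65, 0.04
R0 = Σ lx·mx = 6.94 → 6.94

6.94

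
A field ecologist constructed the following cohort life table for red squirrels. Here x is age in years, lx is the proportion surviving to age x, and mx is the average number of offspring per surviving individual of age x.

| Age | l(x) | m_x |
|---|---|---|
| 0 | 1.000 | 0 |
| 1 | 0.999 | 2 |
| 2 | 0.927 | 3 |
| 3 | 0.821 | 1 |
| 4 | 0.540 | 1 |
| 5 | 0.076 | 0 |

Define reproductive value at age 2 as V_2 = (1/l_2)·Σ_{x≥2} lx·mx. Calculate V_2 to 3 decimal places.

4.468

lx·mx for x ≥ 2: 2.781, 0.821, 0.54, 0 → sum = 4.142
V_2 = 4.142 / l_2 = 4.142 / 0.927 = 4.468177… → 4.468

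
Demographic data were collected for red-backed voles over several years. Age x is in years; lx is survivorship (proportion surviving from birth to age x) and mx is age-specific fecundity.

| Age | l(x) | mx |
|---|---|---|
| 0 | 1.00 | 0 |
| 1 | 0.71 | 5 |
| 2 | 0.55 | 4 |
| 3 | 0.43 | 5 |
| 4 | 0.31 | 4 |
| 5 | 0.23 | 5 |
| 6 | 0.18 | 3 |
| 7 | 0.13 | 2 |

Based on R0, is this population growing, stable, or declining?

R0 = Σ lx·mx = 0 + 3.55 + 2.2 + 2.15 + 1.24 + 1.15 + 0.54 + 0.26 = 11.09
R0 > 1, so the population is growing.

growing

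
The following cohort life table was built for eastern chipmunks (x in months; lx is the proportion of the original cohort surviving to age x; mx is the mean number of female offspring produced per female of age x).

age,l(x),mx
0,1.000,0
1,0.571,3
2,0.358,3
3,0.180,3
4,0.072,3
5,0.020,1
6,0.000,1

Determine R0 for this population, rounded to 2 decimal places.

3.56

lx·mx by age: 0, 1.713, 1.074, 0.54, 0.216, 0.02, 0
R0 = Σ lx·mx = 3.563 → 3.56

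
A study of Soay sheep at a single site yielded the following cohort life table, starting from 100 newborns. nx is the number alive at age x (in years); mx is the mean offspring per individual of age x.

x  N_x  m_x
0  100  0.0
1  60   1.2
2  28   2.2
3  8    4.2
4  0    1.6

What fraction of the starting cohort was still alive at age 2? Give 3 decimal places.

l_2 = n_2/n_0 = 28/100 = 0.28 → 0.280

0.280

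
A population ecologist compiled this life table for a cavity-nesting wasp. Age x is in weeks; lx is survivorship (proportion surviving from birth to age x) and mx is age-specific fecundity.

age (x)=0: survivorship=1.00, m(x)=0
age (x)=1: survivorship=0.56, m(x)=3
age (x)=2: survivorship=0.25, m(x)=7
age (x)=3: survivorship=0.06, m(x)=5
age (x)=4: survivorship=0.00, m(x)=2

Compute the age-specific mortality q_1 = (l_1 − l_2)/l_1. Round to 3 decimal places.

q_1 = (l_1 − l_2) / l_1 = (0.56 − 0.25) / 0.56
     = 0.31 / 0.56 = 0.553571… → 0.554

0.554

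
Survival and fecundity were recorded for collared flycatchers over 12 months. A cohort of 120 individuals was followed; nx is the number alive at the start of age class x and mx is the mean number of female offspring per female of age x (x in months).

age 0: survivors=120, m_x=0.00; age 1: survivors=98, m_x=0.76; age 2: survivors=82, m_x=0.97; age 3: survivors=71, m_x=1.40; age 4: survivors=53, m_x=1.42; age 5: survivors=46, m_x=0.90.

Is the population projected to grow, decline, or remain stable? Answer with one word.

growing

lx = nx/n0 = nx/120: 1, 0.81667…, 0.68333…, 0.59167…, 0.44167…, 0.38333…
R0 = Σ lx·mx = 0 + 0.620667… + 0.662833… + 0.828333… + 0.627167… + 0.345… = 3.084…
R0 > 1, so the population is growing.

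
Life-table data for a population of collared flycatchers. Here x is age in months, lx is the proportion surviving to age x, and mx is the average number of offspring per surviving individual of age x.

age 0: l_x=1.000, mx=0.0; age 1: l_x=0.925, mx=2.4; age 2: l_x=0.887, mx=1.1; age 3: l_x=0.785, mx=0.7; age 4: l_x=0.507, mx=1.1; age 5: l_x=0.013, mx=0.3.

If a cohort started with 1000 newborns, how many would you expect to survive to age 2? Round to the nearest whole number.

Expected survivors = N0 · l_2 = 1000 × 0.887 = 887 → 887

887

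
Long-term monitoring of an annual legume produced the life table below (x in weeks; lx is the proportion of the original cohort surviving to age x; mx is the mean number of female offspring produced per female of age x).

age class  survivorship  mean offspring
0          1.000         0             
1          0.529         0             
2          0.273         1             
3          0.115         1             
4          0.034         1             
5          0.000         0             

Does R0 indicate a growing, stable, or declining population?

declining

R0 = Σ lx·mx = 0 + 0 + 0.273 + 0.115 + 0.034 + 0 = 0.422
R0 < 1, so the population is declining.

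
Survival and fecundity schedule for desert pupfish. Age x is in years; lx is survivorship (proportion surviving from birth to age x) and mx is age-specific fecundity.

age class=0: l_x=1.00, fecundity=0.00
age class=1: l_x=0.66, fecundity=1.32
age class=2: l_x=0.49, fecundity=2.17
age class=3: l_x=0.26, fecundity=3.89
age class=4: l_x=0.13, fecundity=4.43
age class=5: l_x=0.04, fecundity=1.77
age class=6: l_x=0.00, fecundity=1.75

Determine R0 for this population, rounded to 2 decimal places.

lx·mx by age: 0, 0.8712, 1.0633, 1.0114, 0.5759, 0.0708, 0
R0 = Σ lx·mx = 3.5926 → 3.59

3.59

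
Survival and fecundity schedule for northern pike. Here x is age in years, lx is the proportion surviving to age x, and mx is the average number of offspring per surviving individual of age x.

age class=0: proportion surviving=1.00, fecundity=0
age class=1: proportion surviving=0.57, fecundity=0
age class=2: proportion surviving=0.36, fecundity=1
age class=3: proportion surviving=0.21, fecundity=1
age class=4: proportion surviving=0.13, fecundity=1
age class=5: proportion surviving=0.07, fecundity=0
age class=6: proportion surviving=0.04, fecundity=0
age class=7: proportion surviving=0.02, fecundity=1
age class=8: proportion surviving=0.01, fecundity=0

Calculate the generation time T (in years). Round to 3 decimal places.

lx·mx: 0, 0, 0.36, 0.21, 0.13, 0, 0, 0.02, 0 → R0 = 0.72
x·lx·mx: 0, 0, 0.72, 0.63, 0.52, 0, 0, 0.14, 0 → Σ = 2.01
T = 2.01 / 0.72 = 2.791667… → 2.792

2.792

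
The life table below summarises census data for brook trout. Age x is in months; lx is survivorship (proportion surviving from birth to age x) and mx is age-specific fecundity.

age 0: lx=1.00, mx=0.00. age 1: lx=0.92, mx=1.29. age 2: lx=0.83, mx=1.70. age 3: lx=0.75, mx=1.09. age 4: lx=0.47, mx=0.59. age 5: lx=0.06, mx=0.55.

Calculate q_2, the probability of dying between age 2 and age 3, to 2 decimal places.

0.10

q_2 = (l_2 − l_3) / l_2 = (0.83 − 0.75) / 0.83
     = 0.08 / 0.83 = 0.096386… → 0.10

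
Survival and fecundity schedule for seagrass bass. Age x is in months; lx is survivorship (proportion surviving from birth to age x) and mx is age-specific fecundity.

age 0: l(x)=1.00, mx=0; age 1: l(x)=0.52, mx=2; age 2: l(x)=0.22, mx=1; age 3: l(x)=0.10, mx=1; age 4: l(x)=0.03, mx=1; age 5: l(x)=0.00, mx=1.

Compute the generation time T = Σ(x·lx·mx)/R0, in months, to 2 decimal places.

1.37

lx·mx: 0, 1.04, 0.22, 0.1, 0.03, 0 → R0 = 1.39
x·lx·mx: 0, 1.04, 0.44, 0.3, 0.12, 0 → Σ = 1.9
T = 1.9 / 1.39 = 1.366906… → 1.37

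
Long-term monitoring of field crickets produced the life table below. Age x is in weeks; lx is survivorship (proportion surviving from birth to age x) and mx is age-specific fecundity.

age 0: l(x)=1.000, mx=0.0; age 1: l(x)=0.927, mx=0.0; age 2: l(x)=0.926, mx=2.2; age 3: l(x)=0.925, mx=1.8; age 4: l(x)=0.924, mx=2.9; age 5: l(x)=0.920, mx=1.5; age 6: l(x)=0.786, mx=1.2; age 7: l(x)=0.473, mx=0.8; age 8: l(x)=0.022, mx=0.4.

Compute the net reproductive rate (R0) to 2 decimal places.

9.09

lx·mx by age: 0, 0, 2.0372, 1.665, 2.6796, 1.38, 0.9432, 0.3784, 0.0088
R0 = Σ lx·mx = 9.0922 → 9.09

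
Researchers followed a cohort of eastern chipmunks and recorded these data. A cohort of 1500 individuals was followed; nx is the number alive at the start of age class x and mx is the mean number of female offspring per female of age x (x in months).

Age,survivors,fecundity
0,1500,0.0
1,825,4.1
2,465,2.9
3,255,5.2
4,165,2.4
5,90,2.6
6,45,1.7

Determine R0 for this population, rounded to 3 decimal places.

4.509

lx = nx/n0 = nx/1500: 1, 0.55, 0.31, 0.17, 0.11, 0.06, 0.03
lx·mx by age: 0, 2.255, 0.899, 0.884, 0.264, 0.156, 0.051
R0 = Σ lx·mx = 4.509 → 4.509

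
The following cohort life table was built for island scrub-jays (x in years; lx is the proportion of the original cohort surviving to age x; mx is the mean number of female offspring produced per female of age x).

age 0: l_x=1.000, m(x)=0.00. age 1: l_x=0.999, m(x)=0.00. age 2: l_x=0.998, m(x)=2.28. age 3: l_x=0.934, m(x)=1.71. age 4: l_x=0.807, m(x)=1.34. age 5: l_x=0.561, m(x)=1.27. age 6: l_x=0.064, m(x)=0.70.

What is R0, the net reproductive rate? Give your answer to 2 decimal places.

lx·mx by age: 0, 0, 2.27544, 1.59714, 1.08138, 0.71247, 0.0448
R0 = Σ lx·mx = 5.71123 → 5.71

5.71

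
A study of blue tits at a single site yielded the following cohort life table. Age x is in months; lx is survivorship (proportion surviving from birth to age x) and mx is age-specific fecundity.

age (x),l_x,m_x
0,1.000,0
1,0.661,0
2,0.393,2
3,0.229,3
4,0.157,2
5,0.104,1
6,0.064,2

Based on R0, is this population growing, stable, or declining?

R0 = Σ lx·mx = 0 + 0 + 0.786 + 0.687 + 0.314 + 0.104 + 0.128 = 2.019
R0 > 1, so the population is growing.

growing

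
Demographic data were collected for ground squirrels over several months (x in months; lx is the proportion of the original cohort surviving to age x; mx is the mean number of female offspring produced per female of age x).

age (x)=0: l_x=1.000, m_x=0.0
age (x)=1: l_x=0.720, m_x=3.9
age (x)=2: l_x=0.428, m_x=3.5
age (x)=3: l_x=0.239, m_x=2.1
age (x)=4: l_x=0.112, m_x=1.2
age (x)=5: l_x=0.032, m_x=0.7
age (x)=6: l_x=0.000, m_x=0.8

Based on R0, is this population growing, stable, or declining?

R0 = Σ lx·mx = 0 + 2.808 + 1.498 + 0.5019 + 0.1344 + 0.0224 + 0 = 4.9647
R0 > 1, so the population is growing.

growing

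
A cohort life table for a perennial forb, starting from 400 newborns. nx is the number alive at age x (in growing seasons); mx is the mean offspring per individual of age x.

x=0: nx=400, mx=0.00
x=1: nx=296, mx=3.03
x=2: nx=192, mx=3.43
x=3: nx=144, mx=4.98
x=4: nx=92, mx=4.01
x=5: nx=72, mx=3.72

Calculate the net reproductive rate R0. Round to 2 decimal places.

7.27

lx = nx/n0 = nx/400: 1, 0.74, 0.48, 0.36, 0.23, 0.18
lx·mx by age: 0, 2.2422, 1.6464, 1.7928, 0.9223, 0.6696
R0 = Σ lx·mx = 7.2733 → 7.27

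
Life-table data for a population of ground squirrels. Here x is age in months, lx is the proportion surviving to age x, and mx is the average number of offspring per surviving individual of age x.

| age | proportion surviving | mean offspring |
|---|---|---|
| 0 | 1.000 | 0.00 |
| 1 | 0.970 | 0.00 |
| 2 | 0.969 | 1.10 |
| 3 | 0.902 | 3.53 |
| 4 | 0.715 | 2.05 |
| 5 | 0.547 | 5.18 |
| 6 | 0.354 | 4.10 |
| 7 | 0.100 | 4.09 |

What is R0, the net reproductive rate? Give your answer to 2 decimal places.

lx·mx by age: 0, 0, 1.0659, 3.18406, 1.46575, 2.83346, 1.4514, 0.409
R0 = Σ lx·mx = 10.40957 → 10.41

10.41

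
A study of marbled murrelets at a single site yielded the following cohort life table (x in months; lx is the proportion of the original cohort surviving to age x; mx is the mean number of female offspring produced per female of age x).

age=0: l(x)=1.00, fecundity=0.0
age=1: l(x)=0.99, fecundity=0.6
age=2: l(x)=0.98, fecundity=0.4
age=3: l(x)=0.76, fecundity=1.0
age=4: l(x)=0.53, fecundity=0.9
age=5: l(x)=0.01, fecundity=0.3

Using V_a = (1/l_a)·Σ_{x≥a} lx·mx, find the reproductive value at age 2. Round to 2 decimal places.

1.67

lx·mx for x ≥ 2: 0.392, 0.76, 0.477, 0.003 → sum = 1.632
V_2 = 1.632 / l_2 = 1.632 / 0.98 = 1.665306… → 1.67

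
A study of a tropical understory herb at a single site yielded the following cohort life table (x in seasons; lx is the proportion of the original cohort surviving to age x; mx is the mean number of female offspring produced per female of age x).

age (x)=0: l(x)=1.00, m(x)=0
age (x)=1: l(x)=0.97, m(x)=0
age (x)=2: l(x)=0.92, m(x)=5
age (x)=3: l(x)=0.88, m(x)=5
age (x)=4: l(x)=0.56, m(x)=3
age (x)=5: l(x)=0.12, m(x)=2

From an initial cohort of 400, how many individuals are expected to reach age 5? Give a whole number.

Expected survivors = N0 · l_5 = 400 × 0.12 = 48 → 48

48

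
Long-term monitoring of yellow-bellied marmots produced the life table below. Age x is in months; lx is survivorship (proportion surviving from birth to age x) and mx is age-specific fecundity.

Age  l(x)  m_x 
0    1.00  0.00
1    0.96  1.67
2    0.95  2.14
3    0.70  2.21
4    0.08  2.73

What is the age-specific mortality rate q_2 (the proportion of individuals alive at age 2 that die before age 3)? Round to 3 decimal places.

q_2 = (l_2 − l_3) / l_2 = (0.95 − 0.7) / 0.95
     = 0.25 / 0.95 = 0.263158… → 0.263

0.263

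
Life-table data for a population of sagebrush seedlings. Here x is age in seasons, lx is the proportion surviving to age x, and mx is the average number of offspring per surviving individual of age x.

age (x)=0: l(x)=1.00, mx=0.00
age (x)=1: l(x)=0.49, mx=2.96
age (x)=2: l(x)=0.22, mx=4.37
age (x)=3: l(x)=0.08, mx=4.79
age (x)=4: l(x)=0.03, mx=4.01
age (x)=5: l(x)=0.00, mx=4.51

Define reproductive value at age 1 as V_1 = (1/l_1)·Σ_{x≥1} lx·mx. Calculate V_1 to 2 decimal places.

lx·mx for x ≥ 1: 1.4504, 0.9614, 0.3832, 0.1203, 0 → sum = 2.9153
V_1 = 2.9153 / l_1 = 2.9153 / 0.49 = 5.949592… → 5.95

5.95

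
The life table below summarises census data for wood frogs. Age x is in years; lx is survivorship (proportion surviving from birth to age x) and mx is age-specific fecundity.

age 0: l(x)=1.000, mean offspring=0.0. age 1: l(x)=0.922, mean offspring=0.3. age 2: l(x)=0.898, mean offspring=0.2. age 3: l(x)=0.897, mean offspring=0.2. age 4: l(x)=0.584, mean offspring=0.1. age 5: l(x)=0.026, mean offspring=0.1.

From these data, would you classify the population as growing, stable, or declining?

R0 = Σ lx·mx = 0 + 0.2766 + 0.1796 + 0.1794 + 0.0584 + 0.0026 = 0.6966
R0 < 1, so the population is declining.

declining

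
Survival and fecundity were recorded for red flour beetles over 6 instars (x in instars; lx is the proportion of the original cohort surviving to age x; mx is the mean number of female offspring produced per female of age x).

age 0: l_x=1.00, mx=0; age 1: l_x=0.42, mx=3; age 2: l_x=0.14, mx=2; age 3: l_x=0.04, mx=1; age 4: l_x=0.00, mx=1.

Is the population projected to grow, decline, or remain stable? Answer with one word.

growing

R0 = Σ lx·mx = 0 + 1.26 + 0.28 + 0.04 + 0 = 1.58
R0 > 1, so the population is growing.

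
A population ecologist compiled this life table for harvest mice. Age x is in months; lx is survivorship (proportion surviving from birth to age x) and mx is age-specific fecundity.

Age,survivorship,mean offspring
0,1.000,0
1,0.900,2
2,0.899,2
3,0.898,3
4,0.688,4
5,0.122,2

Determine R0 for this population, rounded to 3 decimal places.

lx·mx by age: 0, 1.8, 1.798, 2.694, 2.752, 0.244
R0 = Σ lx·mx = 9.288 → 9.288

9.288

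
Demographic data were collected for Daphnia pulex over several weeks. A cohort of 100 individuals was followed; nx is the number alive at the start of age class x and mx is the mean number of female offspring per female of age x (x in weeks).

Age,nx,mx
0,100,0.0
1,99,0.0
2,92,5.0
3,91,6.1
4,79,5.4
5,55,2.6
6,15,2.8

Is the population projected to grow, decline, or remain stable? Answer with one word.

lx = nx/n0 = nx/100: 1, 0.99, 0.92, 0.91, 0.79, 0.55, 0.15
R0 = Σ lx·mx = 0 + 0 + 4.6 + 5.551 + 4.266 + 1.43 + 0.42 = 16.267
R0 > 1, so the population is growing.

growing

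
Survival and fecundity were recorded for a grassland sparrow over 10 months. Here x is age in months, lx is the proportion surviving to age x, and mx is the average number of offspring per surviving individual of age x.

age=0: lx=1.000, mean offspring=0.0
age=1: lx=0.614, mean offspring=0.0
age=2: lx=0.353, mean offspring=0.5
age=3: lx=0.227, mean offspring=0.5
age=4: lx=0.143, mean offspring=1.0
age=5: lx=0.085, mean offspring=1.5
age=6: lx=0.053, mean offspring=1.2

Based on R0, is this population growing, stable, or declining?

R0 = Σ lx·mx = 0 + 0 + 0.1765 + 0.1135 + 0.143 + 0.1275 + 0.0636 = 0.6241
R0 < 1, so the population is declining.

declining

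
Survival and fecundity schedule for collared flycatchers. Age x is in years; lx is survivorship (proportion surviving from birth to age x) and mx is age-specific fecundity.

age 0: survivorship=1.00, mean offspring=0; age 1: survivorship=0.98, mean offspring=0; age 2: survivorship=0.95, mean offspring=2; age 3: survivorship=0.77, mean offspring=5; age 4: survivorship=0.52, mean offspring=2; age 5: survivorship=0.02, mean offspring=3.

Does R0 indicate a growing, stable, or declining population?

R0 = Σ lx·mx = 0 + 0 + 1.9 + 3.85 + 1.04 + 0.06 = 6.85
R0 > 1, so the population is growing.

growing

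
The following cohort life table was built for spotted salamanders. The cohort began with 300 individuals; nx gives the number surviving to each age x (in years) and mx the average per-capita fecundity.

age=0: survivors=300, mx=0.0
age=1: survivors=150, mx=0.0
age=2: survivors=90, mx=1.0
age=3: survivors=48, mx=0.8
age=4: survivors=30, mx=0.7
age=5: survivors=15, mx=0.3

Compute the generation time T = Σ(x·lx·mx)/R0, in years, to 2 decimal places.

lx = nx/n0 = nx/300: 1, 0.5, 0.3, 0.16, 0.1, 0.05
lx·mx: 0, 0, 0.3, 0.128, 0.07, 0.015 → R0 = 0.513
x·lx·mx: 0, 0, 0.6, 0.384, 0.28, 0.075 → Σ = 1.339
T = 1.339 / 0.513 = 2.610136… → 2.61

2.61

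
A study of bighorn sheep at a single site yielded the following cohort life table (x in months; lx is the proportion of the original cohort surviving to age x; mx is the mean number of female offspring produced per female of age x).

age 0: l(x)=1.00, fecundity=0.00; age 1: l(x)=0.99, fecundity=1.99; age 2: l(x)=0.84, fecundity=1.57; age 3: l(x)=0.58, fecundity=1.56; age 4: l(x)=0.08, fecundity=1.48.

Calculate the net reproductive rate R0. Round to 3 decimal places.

lx·mx by age: 0, 1.9701, 1.3188, 0.9048, 0.1184
R0 = Σ lx·mx = 4.3121 → 4.312

4.312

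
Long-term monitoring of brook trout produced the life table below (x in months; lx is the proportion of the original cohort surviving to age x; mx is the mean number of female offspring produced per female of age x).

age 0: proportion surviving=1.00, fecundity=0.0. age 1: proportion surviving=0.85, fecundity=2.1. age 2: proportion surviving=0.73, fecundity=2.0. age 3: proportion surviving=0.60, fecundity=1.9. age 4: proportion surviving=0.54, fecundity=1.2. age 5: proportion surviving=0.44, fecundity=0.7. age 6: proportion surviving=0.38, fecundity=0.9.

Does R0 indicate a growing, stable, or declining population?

growing

R0 = Σ lx·mx = 0 + 1.785 + 1.46 + 1.14 + 0.648 + 0.308 + 0.342 = 5.683
R0 > 1, so the population is growing.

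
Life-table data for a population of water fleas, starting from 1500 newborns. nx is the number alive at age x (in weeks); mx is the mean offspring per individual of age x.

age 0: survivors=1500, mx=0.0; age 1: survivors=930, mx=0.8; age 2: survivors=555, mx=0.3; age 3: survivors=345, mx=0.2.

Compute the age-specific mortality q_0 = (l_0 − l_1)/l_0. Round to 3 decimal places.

0.380

lx = nx/n0 = nx/1500: 1, 0.62, 0.37, 0.23
q_0 = (l_0 − l_1) / l_0 = (1 − 0.62) / 1
     = 0.38 / 1 = 0.38 → 0.380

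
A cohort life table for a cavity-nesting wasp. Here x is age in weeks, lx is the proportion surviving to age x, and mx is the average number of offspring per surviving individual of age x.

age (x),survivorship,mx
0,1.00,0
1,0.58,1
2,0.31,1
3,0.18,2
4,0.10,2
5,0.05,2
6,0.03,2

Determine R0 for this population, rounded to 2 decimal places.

lx·mx by age: 0, 0.58, 0.31, 0.36, 0.2, 0.1, 0.06
R0 = Σ lx·mx = 1.61 → 1.61

1.61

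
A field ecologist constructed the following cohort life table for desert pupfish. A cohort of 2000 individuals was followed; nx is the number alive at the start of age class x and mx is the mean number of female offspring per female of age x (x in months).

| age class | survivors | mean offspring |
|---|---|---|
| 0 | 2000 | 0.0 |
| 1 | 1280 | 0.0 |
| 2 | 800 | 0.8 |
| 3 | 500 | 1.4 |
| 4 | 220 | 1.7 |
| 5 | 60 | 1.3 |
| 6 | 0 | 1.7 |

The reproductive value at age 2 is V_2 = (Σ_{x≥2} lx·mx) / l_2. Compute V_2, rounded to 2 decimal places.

2.24

lx = nx/n0 = nx/2000: 1, 0.64, 0.4, 0.25, 0.11, 0.03, 0
lx·mx for x ≥ 2: 0.32, 0.35, 0.187, 0.039, 0 → sum = 0.896
V_2 = 0.896 / l_2 = 0.896 / 0.4 = 2.24 → 2.24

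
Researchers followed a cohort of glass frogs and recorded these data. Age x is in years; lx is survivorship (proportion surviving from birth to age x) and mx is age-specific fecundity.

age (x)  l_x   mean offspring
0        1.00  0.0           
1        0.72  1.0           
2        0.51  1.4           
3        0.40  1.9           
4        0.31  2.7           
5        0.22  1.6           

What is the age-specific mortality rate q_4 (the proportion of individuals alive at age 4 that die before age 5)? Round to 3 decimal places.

q_4 = (l_4 − l_5) / l_4 = (0.31 − 0.22) / 0.31
     = 0.09 / 0.31 = 0.290323… → 0.290

0.290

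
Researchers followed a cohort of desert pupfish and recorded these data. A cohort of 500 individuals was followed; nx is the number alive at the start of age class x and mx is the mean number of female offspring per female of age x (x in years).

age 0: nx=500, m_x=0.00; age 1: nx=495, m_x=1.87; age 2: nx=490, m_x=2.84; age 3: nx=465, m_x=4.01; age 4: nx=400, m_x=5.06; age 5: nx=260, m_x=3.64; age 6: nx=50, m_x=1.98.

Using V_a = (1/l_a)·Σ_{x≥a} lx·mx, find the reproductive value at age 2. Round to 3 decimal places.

12.909

lx = nx/n0 = nx/500: 1, 0.99, 0.98, 0.93, 0.8, 0.52, 0.1
lx·mx for x ≥ 2: 2.7832, 3.7293, 4.048, 1.8928, 0.198 → sum = 12.6513
V_2 = 12.6513 / l_2 = 12.6513 / 0.98 = 12.90949… → 12.909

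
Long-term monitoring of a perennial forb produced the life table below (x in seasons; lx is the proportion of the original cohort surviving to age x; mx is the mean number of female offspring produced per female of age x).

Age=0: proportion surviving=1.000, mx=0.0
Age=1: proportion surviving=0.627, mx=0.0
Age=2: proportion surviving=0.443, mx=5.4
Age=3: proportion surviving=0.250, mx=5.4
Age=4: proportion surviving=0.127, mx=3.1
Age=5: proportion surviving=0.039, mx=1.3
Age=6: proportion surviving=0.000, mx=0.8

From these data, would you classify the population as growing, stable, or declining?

R0 = Σ lx·mx = 0 + 0 + 2.3922 + 1.35 + 0.3937 + 0.0507 + 0 = 4.1866
R0 > 1, so the population is growing.

growing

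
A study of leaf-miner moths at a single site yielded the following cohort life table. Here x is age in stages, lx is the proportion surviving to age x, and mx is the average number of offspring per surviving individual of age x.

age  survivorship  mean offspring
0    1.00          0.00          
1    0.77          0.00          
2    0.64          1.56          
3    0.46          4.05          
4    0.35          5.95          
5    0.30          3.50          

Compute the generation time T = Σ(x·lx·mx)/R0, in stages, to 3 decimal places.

lx·mx: 0, 0, 0.9984, 1.863, 2.0825, 1.05 → R0 = 5.9939
x·lx·mx: 0, 0, 1.9968, 5.589, 8.33, 5.25 → Σ = 21.1658
T = 21.1658 / 5.9939 = 3.531223… → 3.531

3.531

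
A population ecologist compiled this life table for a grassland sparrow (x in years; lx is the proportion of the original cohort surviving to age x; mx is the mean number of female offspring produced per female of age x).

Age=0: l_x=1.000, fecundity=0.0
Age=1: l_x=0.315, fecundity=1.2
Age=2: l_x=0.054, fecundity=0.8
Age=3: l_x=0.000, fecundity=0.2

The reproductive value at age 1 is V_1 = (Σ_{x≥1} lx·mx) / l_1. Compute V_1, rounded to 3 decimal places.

1.337

lx·mx for x ≥ 1: 0.378, 0.0432, 0 → sum = 0.4212
V_1 = 0.4212 / l_1 = 0.4212 / 0.315 = 1.337143… → 1.337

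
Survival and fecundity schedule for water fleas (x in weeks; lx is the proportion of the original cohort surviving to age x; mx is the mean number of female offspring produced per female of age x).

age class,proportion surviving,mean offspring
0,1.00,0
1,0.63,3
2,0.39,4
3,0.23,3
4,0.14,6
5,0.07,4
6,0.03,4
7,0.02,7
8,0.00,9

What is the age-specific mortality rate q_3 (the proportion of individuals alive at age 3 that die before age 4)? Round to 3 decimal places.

0.391

q_3 = (l_3 − l_4) / l_3 = (0.23 − 0.14) / 0.23
     = 0.09 / 0.23 = 0.391304… → 0.391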